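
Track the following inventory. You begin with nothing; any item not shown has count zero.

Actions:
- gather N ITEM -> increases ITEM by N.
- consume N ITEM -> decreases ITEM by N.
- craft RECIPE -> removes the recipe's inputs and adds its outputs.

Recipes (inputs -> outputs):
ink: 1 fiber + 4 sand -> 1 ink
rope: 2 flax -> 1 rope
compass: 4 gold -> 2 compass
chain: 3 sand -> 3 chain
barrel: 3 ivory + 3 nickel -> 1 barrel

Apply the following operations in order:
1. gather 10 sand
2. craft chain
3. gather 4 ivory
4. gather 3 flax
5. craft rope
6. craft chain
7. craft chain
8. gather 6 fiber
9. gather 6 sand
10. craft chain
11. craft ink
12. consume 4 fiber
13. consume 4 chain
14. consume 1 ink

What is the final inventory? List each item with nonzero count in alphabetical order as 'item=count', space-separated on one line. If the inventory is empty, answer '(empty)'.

Answer: chain=8 fiber=1 flax=1 ivory=4 rope=1

Derivation:
After 1 (gather 10 sand): sand=10
After 2 (craft chain): chain=3 sand=7
After 3 (gather 4 ivory): chain=3 ivory=4 sand=7
After 4 (gather 3 flax): chain=3 flax=3 ivory=4 sand=7
After 5 (craft rope): chain=3 flax=1 ivory=4 rope=1 sand=7
After 6 (craft chain): chain=6 flax=1 ivory=4 rope=1 sand=4
After 7 (craft chain): chain=9 flax=1 ivory=4 rope=1 sand=1
After 8 (gather 6 fiber): chain=9 fiber=6 flax=1 ivory=4 rope=1 sand=1
After 9 (gather 6 sand): chain=9 fiber=6 flax=1 ivory=4 rope=1 sand=7
After 10 (craft chain): chain=12 fiber=6 flax=1 ivory=4 rope=1 sand=4
After 11 (craft ink): chain=12 fiber=5 flax=1 ink=1 ivory=4 rope=1
After 12 (consume 4 fiber): chain=12 fiber=1 flax=1 ink=1 ivory=4 rope=1
After 13 (consume 4 chain): chain=8 fiber=1 flax=1 ink=1 ivory=4 rope=1
After 14 (consume 1 ink): chain=8 fiber=1 flax=1 ivory=4 rope=1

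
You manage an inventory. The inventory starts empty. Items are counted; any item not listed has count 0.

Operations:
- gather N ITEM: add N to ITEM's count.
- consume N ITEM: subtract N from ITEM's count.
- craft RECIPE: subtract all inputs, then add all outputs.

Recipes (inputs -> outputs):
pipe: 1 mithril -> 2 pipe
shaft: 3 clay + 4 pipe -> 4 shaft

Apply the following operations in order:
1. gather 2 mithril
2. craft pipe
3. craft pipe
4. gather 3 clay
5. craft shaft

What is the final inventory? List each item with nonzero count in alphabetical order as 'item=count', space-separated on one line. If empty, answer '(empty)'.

After 1 (gather 2 mithril): mithril=2
After 2 (craft pipe): mithril=1 pipe=2
After 3 (craft pipe): pipe=4
After 4 (gather 3 clay): clay=3 pipe=4
After 5 (craft shaft): shaft=4

Answer: shaft=4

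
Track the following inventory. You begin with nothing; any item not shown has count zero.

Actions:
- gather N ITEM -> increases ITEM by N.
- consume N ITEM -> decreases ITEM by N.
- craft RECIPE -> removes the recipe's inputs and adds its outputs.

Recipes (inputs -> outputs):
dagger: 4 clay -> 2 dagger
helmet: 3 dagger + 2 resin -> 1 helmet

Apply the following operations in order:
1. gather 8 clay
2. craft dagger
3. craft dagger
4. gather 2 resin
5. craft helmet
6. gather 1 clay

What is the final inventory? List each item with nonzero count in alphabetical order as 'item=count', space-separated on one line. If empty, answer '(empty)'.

Answer: clay=1 dagger=1 helmet=1

Derivation:
After 1 (gather 8 clay): clay=8
After 2 (craft dagger): clay=4 dagger=2
After 3 (craft dagger): dagger=4
After 4 (gather 2 resin): dagger=4 resin=2
After 5 (craft helmet): dagger=1 helmet=1
After 6 (gather 1 clay): clay=1 dagger=1 helmet=1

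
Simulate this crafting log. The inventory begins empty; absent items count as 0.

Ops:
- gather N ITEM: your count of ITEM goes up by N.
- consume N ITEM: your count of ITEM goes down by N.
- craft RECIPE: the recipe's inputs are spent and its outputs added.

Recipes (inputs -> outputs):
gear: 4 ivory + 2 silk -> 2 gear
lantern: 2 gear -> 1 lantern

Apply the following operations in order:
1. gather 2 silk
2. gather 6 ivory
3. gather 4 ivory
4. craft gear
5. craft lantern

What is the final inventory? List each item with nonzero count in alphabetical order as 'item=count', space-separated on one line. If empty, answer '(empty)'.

Answer: ivory=6 lantern=1

Derivation:
After 1 (gather 2 silk): silk=2
After 2 (gather 6 ivory): ivory=6 silk=2
After 3 (gather 4 ivory): ivory=10 silk=2
After 4 (craft gear): gear=2 ivory=6
After 5 (craft lantern): ivory=6 lantern=1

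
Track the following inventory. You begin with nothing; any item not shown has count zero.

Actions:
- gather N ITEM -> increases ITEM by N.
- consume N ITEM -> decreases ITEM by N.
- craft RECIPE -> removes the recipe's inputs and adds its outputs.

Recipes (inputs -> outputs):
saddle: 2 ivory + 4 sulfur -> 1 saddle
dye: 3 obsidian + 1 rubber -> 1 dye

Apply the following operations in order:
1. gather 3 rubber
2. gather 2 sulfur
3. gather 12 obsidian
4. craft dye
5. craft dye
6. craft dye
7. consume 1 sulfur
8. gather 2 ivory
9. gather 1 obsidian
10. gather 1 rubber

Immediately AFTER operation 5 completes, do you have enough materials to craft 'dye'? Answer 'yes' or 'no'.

After 1 (gather 3 rubber): rubber=3
After 2 (gather 2 sulfur): rubber=3 sulfur=2
After 3 (gather 12 obsidian): obsidian=12 rubber=3 sulfur=2
After 4 (craft dye): dye=1 obsidian=9 rubber=2 sulfur=2
After 5 (craft dye): dye=2 obsidian=6 rubber=1 sulfur=2

Answer: yes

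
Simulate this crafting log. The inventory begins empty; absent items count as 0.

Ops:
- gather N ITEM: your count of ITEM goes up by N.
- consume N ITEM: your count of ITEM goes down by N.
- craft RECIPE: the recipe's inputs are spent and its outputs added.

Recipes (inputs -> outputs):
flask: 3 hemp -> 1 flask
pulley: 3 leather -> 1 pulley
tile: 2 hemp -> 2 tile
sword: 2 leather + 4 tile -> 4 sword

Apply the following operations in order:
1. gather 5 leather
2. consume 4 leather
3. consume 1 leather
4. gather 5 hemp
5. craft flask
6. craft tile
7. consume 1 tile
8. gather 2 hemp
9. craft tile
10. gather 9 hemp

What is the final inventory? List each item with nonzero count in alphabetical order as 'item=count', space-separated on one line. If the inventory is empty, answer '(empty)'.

Answer: flask=1 hemp=9 tile=3

Derivation:
After 1 (gather 5 leather): leather=5
After 2 (consume 4 leather): leather=1
After 3 (consume 1 leather): (empty)
After 4 (gather 5 hemp): hemp=5
After 5 (craft flask): flask=1 hemp=2
After 6 (craft tile): flask=1 tile=2
After 7 (consume 1 tile): flask=1 tile=1
After 8 (gather 2 hemp): flask=1 hemp=2 tile=1
After 9 (craft tile): flask=1 tile=3
After 10 (gather 9 hemp): flask=1 hemp=9 tile=3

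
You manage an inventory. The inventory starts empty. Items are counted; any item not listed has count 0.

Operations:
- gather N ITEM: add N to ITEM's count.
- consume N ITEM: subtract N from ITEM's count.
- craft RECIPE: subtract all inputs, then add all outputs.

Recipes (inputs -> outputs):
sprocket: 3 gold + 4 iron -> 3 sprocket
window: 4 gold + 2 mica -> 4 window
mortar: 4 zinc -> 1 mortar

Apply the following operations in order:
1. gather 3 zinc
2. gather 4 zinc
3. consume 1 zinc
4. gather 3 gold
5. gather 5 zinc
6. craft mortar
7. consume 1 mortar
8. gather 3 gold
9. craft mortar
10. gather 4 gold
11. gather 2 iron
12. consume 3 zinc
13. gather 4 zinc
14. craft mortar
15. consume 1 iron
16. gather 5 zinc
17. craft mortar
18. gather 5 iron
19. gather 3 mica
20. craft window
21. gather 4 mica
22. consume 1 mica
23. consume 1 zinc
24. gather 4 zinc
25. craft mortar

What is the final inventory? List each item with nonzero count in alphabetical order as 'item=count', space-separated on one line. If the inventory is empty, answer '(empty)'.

Answer: gold=6 iron=6 mica=4 mortar=4 window=4

Derivation:
After 1 (gather 3 zinc): zinc=3
After 2 (gather 4 zinc): zinc=7
After 3 (consume 1 zinc): zinc=6
After 4 (gather 3 gold): gold=3 zinc=6
After 5 (gather 5 zinc): gold=3 zinc=11
After 6 (craft mortar): gold=3 mortar=1 zinc=7
After 7 (consume 1 mortar): gold=3 zinc=7
After 8 (gather 3 gold): gold=6 zinc=7
After 9 (craft mortar): gold=6 mortar=1 zinc=3
After 10 (gather 4 gold): gold=10 mortar=1 zinc=3
After 11 (gather 2 iron): gold=10 iron=2 mortar=1 zinc=3
After 12 (consume 3 zinc): gold=10 iron=2 mortar=1
After 13 (gather 4 zinc): gold=10 iron=2 mortar=1 zinc=4
After 14 (craft mortar): gold=10 iron=2 mortar=2
After 15 (consume 1 iron): gold=10 iron=1 mortar=2
After 16 (gather 5 zinc): gold=10 iron=1 mortar=2 zinc=5
After 17 (craft mortar): gold=10 iron=1 mortar=3 zinc=1
After 18 (gather 5 iron): gold=10 iron=6 mortar=3 zinc=1
After 19 (gather 3 mica): gold=10 iron=6 mica=3 mortar=3 zinc=1
After 20 (craft window): gold=6 iron=6 mica=1 mortar=3 window=4 zinc=1
After 21 (gather 4 mica): gold=6 iron=6 mica=5 mortar=3 window=4 zinc=1
After 22 (consume 1 mica): gold=6 iron=6 mica=4 mortar=3 window=4 zinc=1
After 23 (consume 1 zinc): gold=6 iron=6 mica=4 mortar=3 window=4
After 24 (gather 4 zinc): gold=6 iron=6 mica=4 mortar=3 window=4 zinc=4
After 25 (craft mortar): gold=6 iron=6 mica=4 mortar=4 window=4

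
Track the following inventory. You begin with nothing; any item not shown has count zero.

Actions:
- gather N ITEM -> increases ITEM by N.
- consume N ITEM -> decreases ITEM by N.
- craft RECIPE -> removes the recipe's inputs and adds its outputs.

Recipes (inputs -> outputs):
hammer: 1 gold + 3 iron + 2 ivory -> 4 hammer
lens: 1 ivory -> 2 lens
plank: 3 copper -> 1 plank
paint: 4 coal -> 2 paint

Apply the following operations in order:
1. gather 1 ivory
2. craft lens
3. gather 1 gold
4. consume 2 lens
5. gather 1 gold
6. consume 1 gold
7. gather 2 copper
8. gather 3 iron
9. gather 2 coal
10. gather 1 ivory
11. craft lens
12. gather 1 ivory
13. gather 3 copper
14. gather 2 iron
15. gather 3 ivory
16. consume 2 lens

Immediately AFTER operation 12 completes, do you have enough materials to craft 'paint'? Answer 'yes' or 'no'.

Answer: no

Derivation:
After 1 (gather 1 ivory): ivory=1
After 2 (craft lens): lens=2
After 3 (gather 1 gold): gold=1 lens=2
After 4 (consume 2 lens): gold=1
After 5 (gather 1 gold): gold=2
After 6 (consume 1 gold): gold=1
After 7 (gather 2 copper): copper=2 gold=1
After 8 (gather 3 iron): copper=2 gold=1 iron=3
After 9 (gather 2 coal): coal=2 copper=2 gold=1 iron=3
After 10 (gather 1 ivory): coal=2 copper=2 gold=1 iron=3 ivory=1
After 11 (craft lens): coal=2 copper=2 gold=1 iron=3 lens=2
After 12 (gather 1 ivory): coal=2 copper=2 gold=1 iron=3 ivory=1 lens=2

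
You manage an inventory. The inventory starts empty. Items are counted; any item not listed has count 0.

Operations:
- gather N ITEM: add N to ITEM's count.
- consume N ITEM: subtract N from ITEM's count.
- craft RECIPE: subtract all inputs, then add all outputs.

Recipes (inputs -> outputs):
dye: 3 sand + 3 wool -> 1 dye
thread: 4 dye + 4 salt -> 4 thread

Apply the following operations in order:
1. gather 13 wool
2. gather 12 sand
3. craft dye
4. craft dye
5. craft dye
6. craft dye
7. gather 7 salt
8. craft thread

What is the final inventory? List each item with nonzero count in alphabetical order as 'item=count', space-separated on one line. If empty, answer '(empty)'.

After 1 (gather 13 wool): wool=13
After 2 (gather 12 sand): sand=12 wool=13
After 3 (craft dye): dye=1 sand=9 wool=10
After 4 (craft dye): dye=2 sand=6 wool=7
After 5 (craft dye): dye=3 sand=3 wool=4
After 6 (craft dye): dye=4 wool=1
After 7 (gather 7 salt): dye=4 salt=7 wool=1
After 8 (craft thread): salt=3 thread=4 wool=1

Answer: salt=3 thread=4 wool=1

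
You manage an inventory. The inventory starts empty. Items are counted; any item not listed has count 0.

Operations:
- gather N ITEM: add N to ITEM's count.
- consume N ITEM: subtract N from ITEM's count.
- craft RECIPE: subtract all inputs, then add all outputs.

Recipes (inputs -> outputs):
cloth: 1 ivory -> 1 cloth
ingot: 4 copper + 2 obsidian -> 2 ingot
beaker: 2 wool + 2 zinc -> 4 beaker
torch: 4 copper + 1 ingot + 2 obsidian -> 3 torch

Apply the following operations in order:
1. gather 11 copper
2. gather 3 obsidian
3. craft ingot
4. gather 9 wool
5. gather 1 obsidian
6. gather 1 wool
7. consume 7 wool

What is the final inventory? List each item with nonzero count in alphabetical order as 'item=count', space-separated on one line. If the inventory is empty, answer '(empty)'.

Answer: copper=7 ingot=2 obsidian=2 wool=3

Derivation:
After 1 (gather 11 copper): copper=11
After 2 (gather 3 obsidian): copper=11 obsidian=3
After 3 (craft ingot): copper=7 ingot=2 obsidian=1
After 4 (gather 9 wool): copper=7 ingot=2 obsidian=1 wool=9
After 5 (gather 1 obsidian): copper=7 ingot=2 obsidian=2 wool=9
After 6 (gather 1 wool): copper=7 ingot=2 obsidian=2 wool=10
After 7 (consume 7 wool): copper=7 ingot=2 obsidian=2 wool=3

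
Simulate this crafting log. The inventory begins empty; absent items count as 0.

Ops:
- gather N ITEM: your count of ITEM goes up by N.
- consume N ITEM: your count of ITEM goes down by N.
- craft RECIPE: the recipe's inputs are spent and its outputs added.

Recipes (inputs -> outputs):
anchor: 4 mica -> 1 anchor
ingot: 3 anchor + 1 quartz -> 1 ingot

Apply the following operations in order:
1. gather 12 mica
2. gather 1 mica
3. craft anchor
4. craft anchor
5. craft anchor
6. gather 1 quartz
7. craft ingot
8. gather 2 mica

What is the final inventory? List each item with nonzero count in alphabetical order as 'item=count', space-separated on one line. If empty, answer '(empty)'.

Answer: ingot=1 mica=3

Derivation:
After 1 (gather 12 mica): mica=12
After 2 (gather 1 mica): mica=13
After 3 (craft anchor): anchor=1 mica=9
After 4 (craft anchor): anchor=2 mica=5
After 5 (craft anchor): anchor=3 mica=1
After 6 (gather 1 quartz): anchor=3 mica=1 quartz=1
After 7 (craft ingot): ingot=1 mica=1
After 8 (gather 2 mica): ingot=1 mica=3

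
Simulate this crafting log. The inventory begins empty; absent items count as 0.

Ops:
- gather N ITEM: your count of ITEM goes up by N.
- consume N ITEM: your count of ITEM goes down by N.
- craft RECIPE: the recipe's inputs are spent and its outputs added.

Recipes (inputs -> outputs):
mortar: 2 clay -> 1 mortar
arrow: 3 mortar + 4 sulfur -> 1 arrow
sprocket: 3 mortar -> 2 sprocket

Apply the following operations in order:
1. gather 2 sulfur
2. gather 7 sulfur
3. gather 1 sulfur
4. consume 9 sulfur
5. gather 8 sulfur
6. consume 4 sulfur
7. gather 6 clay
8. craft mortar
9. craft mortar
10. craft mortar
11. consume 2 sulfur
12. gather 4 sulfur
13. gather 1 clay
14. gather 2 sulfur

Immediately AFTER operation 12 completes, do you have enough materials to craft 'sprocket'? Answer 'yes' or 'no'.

After 1 (gather 2 sulfur): sulfur=2
After 2 (gather 7 sulfur): sulfur=9
After 3 (gather 1 sulfur): sulfur=10
After 4 (consume 9 sulfur): sulfur=1
After 5 (gather 8 sulfur): sulfur=9
After 6 (consume 4 sulfur): sulfur=5
After 7 (gather 6 clay): clay=6 sulfur=5
After 8 (craft mortar): clay=4 mortar=1 sulfur=5
After 9 (craft mortar): clay=2 mortar=2 sulfur=5
After 10 (craft mortar): mortar=3 sulfur=5
After 11 (consume 2 sulfur): mortar=3 sulfur=3
After 12 (gather 4 sulfur): mortar=3 sulfur=7

Answer: yes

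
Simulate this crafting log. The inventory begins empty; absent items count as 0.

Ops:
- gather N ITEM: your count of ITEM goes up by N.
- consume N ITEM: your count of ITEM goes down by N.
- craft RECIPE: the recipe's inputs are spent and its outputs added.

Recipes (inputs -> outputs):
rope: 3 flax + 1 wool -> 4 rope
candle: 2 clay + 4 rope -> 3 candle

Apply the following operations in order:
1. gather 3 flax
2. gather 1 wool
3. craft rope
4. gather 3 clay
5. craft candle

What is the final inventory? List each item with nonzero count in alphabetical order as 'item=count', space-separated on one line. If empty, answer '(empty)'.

Answer: candle=3 clay=1

Derivation:
After 1 (gather 3 flax): flax=3
After 2 (gather 1 wool): flax=3 wool=1
After 3 (craft rope): rope=4
After 4 (gather 3 clay): clay=3 rope=4
After 5 (craft candle): candle=3 clay=1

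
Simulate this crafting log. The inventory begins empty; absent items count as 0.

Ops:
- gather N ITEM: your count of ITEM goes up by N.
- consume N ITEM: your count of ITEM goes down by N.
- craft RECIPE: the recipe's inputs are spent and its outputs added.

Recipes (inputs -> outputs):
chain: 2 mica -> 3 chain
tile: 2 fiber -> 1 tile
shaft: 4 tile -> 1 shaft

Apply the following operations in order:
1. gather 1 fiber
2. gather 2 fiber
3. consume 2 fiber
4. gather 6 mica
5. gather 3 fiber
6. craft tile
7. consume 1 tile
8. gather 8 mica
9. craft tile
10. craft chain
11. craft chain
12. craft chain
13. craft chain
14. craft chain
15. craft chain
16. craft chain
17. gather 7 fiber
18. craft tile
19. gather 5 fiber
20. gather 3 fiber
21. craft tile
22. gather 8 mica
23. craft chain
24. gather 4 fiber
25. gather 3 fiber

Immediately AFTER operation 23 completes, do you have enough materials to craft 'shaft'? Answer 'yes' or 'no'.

Answer: no

Derivation:
After 1 (gather 1 fiber): fiber=1
After 2 (gather 2 fiber): fiber=3
After 3 (consume 2 fiber): fiber=1
After 4 (gather 6 mica): fiber=1 mica=6
After 5 (gather 3 fiber): fiber=4 mica=6
After 6 (craft tile): fiber=2 mica=6 tile=1
After 7 (consume 1 tile): fiber=2 mica=6
After 8 (gather 8 mica): fiber=2 mica=14
After 9 (craft tile): mica=14 tile=1
After 10 (craft chain): chain=3 mica=12 tile=1
After 11 (craft chain): chain=6 mica=10 tile=1
After 12 (craft chain): chain=9 mica=8 tile=1
After 13 (craft chain): chain=12 mica=6 tile=1
After 14 (craft chain): chain=15 mica=4 tile=1
After 15 (craft chain): chain=18 mica=2 tile=1
After 16 (craft chain): chain=21 tile=1
After 17 (gather 7 fiber): chain=21 fiber=7 tile=1
After 18 (craft tile): chain=21 fiber=5 tile=2
After 19 (gather 5 fiber): chain=21 fiber=10 tile=2
After 20 (gather 3 fiber): chain=21 fiber=13 tile=2
After 21 (craft tile): chain=21 fiber=11 tile=3
After 22 (gather 8 mica): chain=21 fiber=11 mica=8 tile=3
After 23 (craft chain): chain=24 fiber=11 mica=6 tile=3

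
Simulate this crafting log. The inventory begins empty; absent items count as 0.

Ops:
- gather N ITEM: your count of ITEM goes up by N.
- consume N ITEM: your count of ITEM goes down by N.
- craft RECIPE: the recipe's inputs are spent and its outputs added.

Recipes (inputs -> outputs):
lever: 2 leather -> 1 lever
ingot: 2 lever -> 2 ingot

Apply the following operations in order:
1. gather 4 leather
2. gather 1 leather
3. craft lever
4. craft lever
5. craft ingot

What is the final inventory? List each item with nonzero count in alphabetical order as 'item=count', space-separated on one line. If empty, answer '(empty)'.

After 1 (gather 4 leather): leather=4
After 2 (gather 1 leather): leather=5
After 3 (craft lever): leather=3 lever=1
After 4 (craft lever): leather=1 lever=2
After 5 (craft ingot): ingot=2 leather=1

Answer: ingot=2 leather=1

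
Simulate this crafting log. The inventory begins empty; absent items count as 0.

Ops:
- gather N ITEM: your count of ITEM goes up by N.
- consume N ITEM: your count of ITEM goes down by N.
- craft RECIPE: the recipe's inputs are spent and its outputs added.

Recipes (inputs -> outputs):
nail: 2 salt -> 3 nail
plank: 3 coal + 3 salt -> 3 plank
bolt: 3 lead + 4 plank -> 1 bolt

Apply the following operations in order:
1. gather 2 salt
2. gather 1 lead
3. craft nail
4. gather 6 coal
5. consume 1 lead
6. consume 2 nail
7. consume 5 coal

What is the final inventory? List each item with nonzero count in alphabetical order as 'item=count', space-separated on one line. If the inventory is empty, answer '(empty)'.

Answer: coal=1 nail=1

Derivation:
After 1 (gather 2 salt): salt=2
After 2 (gather 1 lead): lead=1 salt=2
After 3 (craft nail): lead=1 nail=3
After 4 (gather 6 coal): coal=6 lead=1 nail=3
After 5 (consume 1 lead): coal=6 nail=3
After 6 (consume 2 nail): coal=6 nail=1
After 7 (consume 5 coal): coal=1 nail=1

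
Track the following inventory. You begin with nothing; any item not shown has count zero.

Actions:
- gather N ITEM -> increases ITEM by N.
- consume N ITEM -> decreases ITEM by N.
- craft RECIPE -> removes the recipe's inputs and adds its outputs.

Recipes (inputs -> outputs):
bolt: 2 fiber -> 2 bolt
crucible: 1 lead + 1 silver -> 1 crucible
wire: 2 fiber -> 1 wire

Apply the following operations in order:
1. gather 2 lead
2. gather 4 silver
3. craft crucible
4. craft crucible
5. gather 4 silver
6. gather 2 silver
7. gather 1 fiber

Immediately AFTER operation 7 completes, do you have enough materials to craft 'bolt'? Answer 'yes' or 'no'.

After 1 (gather 2 lead): lead=2
After 2 (gather 4 silver): lead=2 silver=4
After 3 (craft crucible): crucible=1 lead=1 silver=3
After 4 (craft crucible): crucible=2 silver=2
After 5 (gather 4 silver): crucible=2 silver=6
After 6 (gather 2 silver): crucible=2 silver=8
After 7 (gather 1 fiber): crucible=2 fiber=1 silver=8

Answer: no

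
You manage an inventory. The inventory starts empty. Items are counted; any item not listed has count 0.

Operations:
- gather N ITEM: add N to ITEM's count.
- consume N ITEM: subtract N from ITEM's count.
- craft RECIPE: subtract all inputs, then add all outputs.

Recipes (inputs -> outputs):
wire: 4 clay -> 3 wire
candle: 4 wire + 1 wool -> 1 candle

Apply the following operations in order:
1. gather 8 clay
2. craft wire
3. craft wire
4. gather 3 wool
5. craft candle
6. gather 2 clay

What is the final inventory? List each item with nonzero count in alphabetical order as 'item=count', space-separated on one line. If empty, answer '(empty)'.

After 1 (gather 8 clay): clay=8
After 2 (craft wire): clay=4 wire=3
After 3 (craft wire): wire=6
After 4 (gather 3 wool): wire=6 wool=3
After 5 (craft candle): candle=1 wire=2 wool=2
After 6 (gather 2 clay): candle=1 clay=2 wire=2 wool=2

Answer: candle=1 clay=2 wire=2 wool=2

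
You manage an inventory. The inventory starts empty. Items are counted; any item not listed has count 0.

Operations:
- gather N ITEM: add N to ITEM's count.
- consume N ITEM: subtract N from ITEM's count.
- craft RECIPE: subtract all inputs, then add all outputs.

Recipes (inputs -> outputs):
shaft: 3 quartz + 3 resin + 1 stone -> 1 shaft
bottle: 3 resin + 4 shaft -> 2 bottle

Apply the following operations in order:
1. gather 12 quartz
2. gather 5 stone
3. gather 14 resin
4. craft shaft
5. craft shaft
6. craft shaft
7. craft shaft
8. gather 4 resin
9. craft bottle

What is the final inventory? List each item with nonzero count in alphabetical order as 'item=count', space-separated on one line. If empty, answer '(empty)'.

After 1 (gather 12 quartz): quartz=12
After 2 (gather 5 stone): quartz=12 stone=5
After 3 (gather 14 resin): quartz=12 resin=14 stone=5
After 4 (craft shaft): quartz=9 resin=11 shaft=1 stone=4
After 5 (craft shaft): quartz=6 resin=8 shaft=2 stone=3
After 6 (craft shaft): quartz=3 resin=5 shaft=3 stone=2
After 7 (craft shaft): resin=2 shaft=4 stone=1
After 8 (gather 4 resin): resin=6 shaft=4 stone=1
After 9 (craft bottle): bottle=2 resin=3 stone=1

Answer: bottle=2 resin=3 stone=1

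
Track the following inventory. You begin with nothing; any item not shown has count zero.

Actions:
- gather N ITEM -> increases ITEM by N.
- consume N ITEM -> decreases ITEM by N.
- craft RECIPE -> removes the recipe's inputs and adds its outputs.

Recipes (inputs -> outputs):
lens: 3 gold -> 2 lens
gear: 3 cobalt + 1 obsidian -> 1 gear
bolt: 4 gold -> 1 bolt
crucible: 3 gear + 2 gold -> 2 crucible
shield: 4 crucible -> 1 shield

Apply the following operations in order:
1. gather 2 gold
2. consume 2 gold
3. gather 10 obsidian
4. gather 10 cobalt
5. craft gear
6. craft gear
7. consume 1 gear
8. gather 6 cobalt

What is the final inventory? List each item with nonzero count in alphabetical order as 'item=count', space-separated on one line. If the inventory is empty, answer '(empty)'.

After 1 (gather 2 gold): gold=2
After 2 (consume 2 gold): (empty)
After 3 (gather 10 obsidian): obsidian=10
After 4 (gather 10 cobalt): cobalt=10 obsidian=10
After 5 (craft gear): cobalt=7 gear=1 obsidian=9
After 6 (craft gear): cobalt=4 gear=2 obsidian=8
After 7 (consume 1 gear): cobalt=4 gear=1 obsidian=8
After 8 (gather 6 cobalt): cobalt=10 gear=1 obsidian=8

Answer: cobalt=10 gear=1 obsidian=8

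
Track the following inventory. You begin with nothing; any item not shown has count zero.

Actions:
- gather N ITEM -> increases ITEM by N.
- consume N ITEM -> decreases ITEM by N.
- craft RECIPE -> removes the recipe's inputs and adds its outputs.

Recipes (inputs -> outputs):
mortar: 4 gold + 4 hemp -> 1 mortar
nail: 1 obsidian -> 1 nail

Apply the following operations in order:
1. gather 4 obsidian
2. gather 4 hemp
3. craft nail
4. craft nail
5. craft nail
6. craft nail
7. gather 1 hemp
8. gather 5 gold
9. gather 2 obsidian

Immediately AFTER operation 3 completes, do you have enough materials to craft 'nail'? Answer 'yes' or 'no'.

After 1 (gather 4 obsidian): obsidian=4
After 2 (gather 4 hemp): hemp=4 obsidian=4
After 3 (craft nail): hemp=4 nail=1 obsidian=3

Answer: yes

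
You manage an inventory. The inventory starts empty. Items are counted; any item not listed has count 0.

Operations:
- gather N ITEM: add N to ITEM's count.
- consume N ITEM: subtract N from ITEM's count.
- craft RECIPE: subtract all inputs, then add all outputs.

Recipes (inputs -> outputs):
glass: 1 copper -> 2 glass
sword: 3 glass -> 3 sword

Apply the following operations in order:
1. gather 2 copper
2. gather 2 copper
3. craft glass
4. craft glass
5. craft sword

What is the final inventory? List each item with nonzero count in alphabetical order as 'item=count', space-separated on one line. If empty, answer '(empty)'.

Answer: copper=2 glass=1 sword=3

Derivation:
After 1 (gather 2 copper): copper=2
After 2 (gather 2 copper): copper=4
After 3 (craft glass): copper=3 glass=2
After 4 (craft glass): copper=2 glass=4
After 5 (craft sword): copper=2 glass=1 sword=3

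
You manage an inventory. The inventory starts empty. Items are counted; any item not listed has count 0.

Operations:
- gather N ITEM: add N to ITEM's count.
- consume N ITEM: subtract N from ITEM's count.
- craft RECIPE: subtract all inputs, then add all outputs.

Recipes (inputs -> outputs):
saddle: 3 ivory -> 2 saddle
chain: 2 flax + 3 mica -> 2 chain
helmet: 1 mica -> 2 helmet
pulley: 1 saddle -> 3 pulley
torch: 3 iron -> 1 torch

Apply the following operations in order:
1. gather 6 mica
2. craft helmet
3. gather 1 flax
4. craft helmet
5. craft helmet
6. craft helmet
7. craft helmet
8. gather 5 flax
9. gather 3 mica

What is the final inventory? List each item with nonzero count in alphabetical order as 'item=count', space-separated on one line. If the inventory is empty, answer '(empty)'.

After 1 (gather 6 mica): mica=6
After 2 (craft helmet): helmet=2 mica=5
After 3 (gather 1 flax): flax=1 helmet=2 mica=5
After 4 (craft helmet): flax=1 helmet=4 mica=4
After 5 (craft helmet): flax=1 helmet=6 mica=3
After 6 (craft helmet): flax=1 helmet=8 mica=2
After 7 (craft helmet): flax=1 helmet=10 mica=1
After 8 (gather 5 flax): flax=6 helmet=10 mica=1
After 9 (gather 3 mica): flax=6 helmet=10 mica=4

Answer: flax=6 helmet=10 mica=4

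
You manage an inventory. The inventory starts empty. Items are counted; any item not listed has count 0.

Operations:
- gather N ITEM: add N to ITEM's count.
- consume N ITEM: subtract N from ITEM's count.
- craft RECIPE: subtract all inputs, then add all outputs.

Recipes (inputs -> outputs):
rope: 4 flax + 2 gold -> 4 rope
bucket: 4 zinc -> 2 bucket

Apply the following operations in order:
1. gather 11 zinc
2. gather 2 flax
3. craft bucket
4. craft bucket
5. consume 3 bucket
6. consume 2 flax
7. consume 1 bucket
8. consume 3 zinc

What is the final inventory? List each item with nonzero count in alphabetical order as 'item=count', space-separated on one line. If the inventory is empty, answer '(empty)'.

After 1 (gather 11 zinc): zinc=11
After 2 (gather 2 flax): flax=2 zinc=11
After 3 (craft bucket): bucket=2 flax=2 zinc=7
After 4 (craft bucket): bucket=4 flax=2 zinc=3
After 5 (consume 3 bucket): bucket=1 flax=2 zinc=3
After 6 (consume 2 flax): bucket=1 zinc=3
After 7 (consume 1 bucket): zinc=3
After 8 (consume 3 zinc): (empty)

Answer: (empty)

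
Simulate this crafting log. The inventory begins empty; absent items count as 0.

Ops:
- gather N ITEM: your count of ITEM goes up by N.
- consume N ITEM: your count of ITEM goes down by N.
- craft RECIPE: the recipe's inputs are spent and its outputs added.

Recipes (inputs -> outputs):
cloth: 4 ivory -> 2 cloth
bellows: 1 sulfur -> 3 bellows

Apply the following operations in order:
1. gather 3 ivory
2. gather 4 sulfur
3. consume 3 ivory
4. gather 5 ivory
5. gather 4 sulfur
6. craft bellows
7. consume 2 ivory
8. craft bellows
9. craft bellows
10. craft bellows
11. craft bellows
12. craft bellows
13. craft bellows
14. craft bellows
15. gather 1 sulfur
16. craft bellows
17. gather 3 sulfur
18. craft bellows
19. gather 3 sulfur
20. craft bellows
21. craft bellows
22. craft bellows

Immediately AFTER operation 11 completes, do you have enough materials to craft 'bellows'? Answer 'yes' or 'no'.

Answer: yes

Derivation:
After 1 (gather 3 ivory): ivory=3
After 2 (gather 4 sulfur): ivory=3 sulfur=4
After 3 (consume 3 ivory): sulfur=4
After 4 (gather 5 ivory): ivory=5 sulfur=4
After 5 (gather 4 sulfur): ivory=5 sulfur=8
After 6 (craft bellows): bellows=3 ivory=5 sulfur=7
After 7 (consume 2 ivory): bellows=3 ivory=3 sulfur=7
After 8 (craft bellows): bellows=6 ivory=3 sulfur=6
After 9 (craft bellows): bellows=9 ivory=3 sulfur=5
After 10 (craft bellows): bellows=12 ivory=3 sulfur=4
After 11 (craft bellows): bellows=15 ivory=3 sulfur=3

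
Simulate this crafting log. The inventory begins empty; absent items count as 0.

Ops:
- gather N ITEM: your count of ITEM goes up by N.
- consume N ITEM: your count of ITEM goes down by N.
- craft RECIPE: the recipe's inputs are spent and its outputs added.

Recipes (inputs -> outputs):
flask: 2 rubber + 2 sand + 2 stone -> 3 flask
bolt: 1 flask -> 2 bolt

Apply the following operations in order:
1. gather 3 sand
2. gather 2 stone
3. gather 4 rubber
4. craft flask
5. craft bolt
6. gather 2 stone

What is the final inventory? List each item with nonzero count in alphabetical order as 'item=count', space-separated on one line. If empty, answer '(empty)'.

After 1 (gather 3 sand): sand=3
After 2 (gather 2 stone): sand=3 stone=2
After 3 (gather 4 rubber): rubber=4 sand=3 stone=2
After 4 (craft flask): flask=3 rubber=2 sand=1
After 5 (craft bolt): bolt=2 flask=2 rubber=2 sand=1
After 6 (gather 2 stone): bolt=2 flask=2 rubber=2 sand=1 stone=2

Answer: bolt=2 flask=2 rubber=2 sand=1 stone=2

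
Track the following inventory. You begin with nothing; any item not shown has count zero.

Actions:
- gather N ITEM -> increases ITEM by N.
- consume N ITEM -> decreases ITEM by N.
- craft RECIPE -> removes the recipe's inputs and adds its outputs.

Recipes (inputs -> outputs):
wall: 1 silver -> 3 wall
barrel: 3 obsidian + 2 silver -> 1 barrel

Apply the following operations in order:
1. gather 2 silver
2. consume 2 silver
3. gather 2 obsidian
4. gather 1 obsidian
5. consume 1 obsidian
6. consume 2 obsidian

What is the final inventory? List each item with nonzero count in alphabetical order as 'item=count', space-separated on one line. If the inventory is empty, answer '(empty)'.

Answer: (empty)

Derivation:
After 1 (gather 2 silver): silver=2
After 2 (consume 2 silver): (empty)
After 3 (gather 2 obsidian): obsidian=2
After 4 (gather 1 obsidian): obsidian=3
After 5 (consume 1 obsidian): obsidian=2
After 6 (consume 2 obsidian): (empty)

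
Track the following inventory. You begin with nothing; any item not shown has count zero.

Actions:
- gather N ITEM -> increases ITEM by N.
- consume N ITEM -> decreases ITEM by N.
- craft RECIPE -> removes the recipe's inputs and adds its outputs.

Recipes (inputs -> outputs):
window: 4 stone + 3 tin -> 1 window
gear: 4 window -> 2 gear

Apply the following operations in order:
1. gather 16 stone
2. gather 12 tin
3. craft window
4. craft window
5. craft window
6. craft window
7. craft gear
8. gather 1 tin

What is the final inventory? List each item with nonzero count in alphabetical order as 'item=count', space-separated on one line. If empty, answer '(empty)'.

After 1 (gather 16 stone): stone=16
After 2 (gather 12 tin): stone=16 tin=12
After 3 (craft window): stone=12 tin=9 window=1
After 4 (craft window): stone=8 tin=6 window=2
After 5 (craft window): stone=4 tin=3 window=3
After 6 (craft window): window=4
After 7 (craft gear): gear=2
After 8 (gather 1 tin): gear=2 tin=1

Answer: gear=2 tin=1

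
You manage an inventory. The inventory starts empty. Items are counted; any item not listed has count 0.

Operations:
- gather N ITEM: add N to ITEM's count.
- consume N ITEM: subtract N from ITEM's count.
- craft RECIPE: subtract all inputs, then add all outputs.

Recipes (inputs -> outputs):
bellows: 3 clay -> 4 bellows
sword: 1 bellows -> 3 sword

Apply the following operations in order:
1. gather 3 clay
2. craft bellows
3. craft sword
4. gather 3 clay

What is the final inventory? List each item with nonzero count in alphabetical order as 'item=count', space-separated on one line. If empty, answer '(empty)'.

After 1 (gather 3 clay): clay=3
After 2 (craft bellows): bellows=4
After 3 (craft sword): bellows=3 sword=3
After 4 (gather 3 clay): bellows=3 clay=3 sword=3

Answer: bellows=3 clay=3 sword=3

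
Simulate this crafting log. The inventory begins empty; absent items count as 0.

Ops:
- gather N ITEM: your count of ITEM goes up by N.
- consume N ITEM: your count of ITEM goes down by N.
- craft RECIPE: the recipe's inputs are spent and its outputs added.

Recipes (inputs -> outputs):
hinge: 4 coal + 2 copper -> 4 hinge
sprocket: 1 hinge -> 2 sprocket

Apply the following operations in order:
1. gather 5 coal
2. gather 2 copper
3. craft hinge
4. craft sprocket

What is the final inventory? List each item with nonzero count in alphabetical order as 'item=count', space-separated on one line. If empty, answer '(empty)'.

Answer: coal=1 hinge=3 sprocket=2

Derivation:
After 1 (gather 5 coal): coal=5
After 2 (gather 2 copper): coal=5 copper=2
After 3 (craft hinge): coal=1 hinge=4
After 4 (craft sprocket): coal=1 hinge=3 sprocket=2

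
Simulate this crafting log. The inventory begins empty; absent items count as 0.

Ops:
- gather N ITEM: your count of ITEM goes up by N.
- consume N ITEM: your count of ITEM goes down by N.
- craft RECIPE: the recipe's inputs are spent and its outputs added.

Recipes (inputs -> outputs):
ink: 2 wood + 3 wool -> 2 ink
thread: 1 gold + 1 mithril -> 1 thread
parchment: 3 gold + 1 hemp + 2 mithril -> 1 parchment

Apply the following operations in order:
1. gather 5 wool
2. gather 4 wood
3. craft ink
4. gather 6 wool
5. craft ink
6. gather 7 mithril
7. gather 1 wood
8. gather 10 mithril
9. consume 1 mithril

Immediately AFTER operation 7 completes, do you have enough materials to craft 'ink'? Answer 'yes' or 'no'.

Answer: no

Derivation:
After 1 (gather 5 wool): wool=5
After 2 (gather 4 wood): wood=4 wool=5
After 3 (craft ink): ink=2 wood=2 wool=2
After 4 (gather 6 wool): ink=2 wood=2 wool=8
After 5 (craft ink): ink=4 wool=5
After 6 (gather 7 mithril): ink=4 mithril=7 wool=5
After 7 (gather 1 wood): ink=4 mithril=7 wood=1 wool=5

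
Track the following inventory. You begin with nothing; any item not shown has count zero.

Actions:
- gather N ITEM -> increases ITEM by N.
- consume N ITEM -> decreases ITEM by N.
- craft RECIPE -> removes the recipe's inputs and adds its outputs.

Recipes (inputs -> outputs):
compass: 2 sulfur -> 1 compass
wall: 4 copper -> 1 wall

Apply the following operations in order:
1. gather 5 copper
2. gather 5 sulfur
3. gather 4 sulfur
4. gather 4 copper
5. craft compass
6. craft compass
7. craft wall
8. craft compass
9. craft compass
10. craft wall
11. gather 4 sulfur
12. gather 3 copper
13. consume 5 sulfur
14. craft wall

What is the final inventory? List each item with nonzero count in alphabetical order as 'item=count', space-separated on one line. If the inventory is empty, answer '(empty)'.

Answer: compass=4 wall=3

Derivation:
After 1 (gather 5 copper): copper=5
After 2 (gather 5 sulfur): copper=5 sulfur=5
After 3 (gather 4 sulfur): copper=5 sulfur=9
After 4 (gather 4 copper): copper=9 sulfur=9
After 5 (craft compass): compass=1 copper=9 sulfur=7
After 6 (craft compass): compass=2 copper=9 sulfur=5
After 7 (craft wall): compass=2 copper=5 sulfur=5 wall=1
After 8 (craft compass): compass=3 copper=5 sulfur=3 wall=1
After 9 (craft compass): compass=4 copper=5 sulfur=1 wall=1
After 10 (craft wall): compass=4 copper=1 sulfur=1 wall=2
After 11 (gather 4 sulfur): compass=4 copper=1 sulfur=5 wall=2
After 12 (gather 3 copper): compass=4 copper=4 sulfur=5 wall=2
After 13 (consume 5 sulfur): compass=4 copper=4 wall=2
After 14 (craft wall): compass=4 wall=3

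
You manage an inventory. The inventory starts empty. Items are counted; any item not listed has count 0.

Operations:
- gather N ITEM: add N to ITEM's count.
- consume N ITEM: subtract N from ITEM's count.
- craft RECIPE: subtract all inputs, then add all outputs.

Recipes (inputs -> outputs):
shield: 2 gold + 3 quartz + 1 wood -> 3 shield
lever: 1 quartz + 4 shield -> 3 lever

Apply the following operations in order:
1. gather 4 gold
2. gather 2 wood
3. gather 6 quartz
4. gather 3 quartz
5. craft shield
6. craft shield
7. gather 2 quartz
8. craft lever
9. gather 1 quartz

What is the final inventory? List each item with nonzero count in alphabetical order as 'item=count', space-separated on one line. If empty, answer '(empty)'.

After 1 (gather 4 gold): gold=4
After 2 (gather 2 wood): gold=4 wood=2
After 3 (gather 6 quartz): gold=4 quartz=6 wood=2
After 4 (gather 3 quartz): gold=4 quartz=9 wood=2
After 5 (craft shield): gold=2 quartz=6 shield=3 wood=1
After 6 (craft shield): quartz=3 shield=6
After 7 (gather 2 quartz): quartz=5 shield=6
After 8 (craft lever): lever=3 quartz=4 shield=2
After 9 (gather 1 quartz): lever=3 quartz=5 shield=2

Answer: lever=3 quartz=5 shield=2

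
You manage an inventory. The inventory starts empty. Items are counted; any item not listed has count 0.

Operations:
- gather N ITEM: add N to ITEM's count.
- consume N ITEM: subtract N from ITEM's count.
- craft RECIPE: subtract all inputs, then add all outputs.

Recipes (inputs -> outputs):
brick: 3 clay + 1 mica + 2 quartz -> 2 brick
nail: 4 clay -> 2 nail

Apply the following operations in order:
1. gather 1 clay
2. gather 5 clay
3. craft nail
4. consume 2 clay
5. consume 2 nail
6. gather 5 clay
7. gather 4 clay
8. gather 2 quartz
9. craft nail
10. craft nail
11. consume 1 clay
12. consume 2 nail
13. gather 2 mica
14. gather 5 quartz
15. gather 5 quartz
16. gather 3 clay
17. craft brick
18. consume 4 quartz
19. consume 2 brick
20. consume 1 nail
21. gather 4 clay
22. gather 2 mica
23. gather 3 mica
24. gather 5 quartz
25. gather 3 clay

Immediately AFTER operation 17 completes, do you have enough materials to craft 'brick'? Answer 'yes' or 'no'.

Answer: no

Derivation:
After 1 (gather 1 clay): clay=1
After 2 (gather 5 clay): clay=6
After 3 (craft nail): clay=2 nail=2
After 4 (consume 2 clay): nail=2
After 5 (consume 2 nail): (empty)
After 6 (gather 5 clay): clay=5
After 7 (gather 4 clay): clay=9
After 8 (gather 2 quartz): clay=9 quartz=2
After 9 (craft nail): clay=5 nail=2 quartz=2
After 10 (craft nail): clay=1 nail=4 quartz=2
After 11 (consume 1 clay): nail=4 quartz=2
After 12 (consume 2 nail): nail=2 quartz=2
After 13 (gather 2 mica): mica=2 nail=2 quartz=2
After 14 (gather 5 quartz): mica=2 nail=2 quartz=7
After 15 (gather 5 quartz): mica=2 nail=2 quartz=12
After 16 (gather 3 clay): clay=3 mica=2 nail=2 quartz=12
After 17 (craft brick): brick=2 mica=1 nail=2 quartz=10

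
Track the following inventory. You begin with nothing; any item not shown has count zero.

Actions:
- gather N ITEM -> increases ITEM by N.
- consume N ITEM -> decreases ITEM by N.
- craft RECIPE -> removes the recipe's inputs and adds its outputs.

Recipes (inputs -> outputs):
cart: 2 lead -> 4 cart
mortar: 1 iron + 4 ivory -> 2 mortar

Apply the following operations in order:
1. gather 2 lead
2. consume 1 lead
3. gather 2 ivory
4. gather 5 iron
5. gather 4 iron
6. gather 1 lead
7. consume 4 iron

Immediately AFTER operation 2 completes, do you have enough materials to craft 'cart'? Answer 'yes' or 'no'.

Answer: no

Derivation:
After 1 (gather 2 lead): lead=2
After 2 (consume 1 lead): lead=1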